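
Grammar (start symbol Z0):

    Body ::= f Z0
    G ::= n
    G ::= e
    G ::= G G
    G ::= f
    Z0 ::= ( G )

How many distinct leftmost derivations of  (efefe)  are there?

Parse trees for (efefe) (showing first 6 of 14):
  [Z0 ( [G [G e] [G [G f] [G [G e] [G [G f] [G e]]]]] )]
  [Z0 ( [G [G e] [G [G f] [G [G [G e] [G f]] [G e]]]] )]
  [Z0 ( [G [G e] [G [G [G f] [G e]] [G [G f] [G e]]]] )]
  [Z0 ( [G [G e] [G [G [G f] [G [G e] [G f]]] [G e]]] )]
  [Z0 ( [G [G e] [G [G [G [G f] [G e]] [G f]] [G e]]] )]
  [Z0 ( [G [G [G e] [G f]] [G [G e] [G [G f] [G e]]]] )]

14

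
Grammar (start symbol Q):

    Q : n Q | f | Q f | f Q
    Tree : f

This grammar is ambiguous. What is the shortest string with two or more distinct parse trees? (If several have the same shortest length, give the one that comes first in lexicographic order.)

length 1: no string has ≥2 trees
length 2: f f has 2 parse trees

Two derivations of f f:
  Q ⇒ Q f ⇒ f f
  Q ⇒ f Q ⇒ f f

f f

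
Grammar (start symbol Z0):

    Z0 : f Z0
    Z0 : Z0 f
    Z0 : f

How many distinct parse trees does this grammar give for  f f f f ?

Parse trees for f f f f:
  [Z0 f [Z0 f [Z0 f [Z0 f]]]]
  [Z0 f [Z0 f [Z0 [Z0 f] f]]]
  [Z0 f [Z0 [Z0 f [Z0 f]] f]]
  [Z0 f [Z0 [Z0 [Z0 f] f] f]]
  [Z0 [Z0 f [Z0 f [Z0 f]]] f]
  [Z0 [Z0 f [Z0 [Z0 f] f]] f]
  [Z0 [Z0 [Z0 f [Z0 f]] f] f]
  [Z0 [Z0 [Z0 [Z0 f] f] f] f]

8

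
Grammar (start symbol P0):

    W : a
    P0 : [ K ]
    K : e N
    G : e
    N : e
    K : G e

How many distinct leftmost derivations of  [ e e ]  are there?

2

Parse trees for [ e e ]:
  [P0 [ [K e [N e]] ]]
  [P0 [ [K [G e] e] ]]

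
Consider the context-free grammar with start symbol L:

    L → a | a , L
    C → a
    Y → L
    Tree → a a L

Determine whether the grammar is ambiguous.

(C, Y, Tree are unreachable from L, so their rules don't affect L(L).) Right-recursive list with a separator: after each atom, whether the separator follows determines the rule. One parse per string.

Unambiguous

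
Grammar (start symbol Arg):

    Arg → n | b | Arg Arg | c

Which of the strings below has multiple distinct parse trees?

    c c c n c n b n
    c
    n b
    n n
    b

c c c n c n b n: 429 trees
c: 1 tree
n b: 1 tree
n n: 1 tree
b: 1 tree

c c c n c n b n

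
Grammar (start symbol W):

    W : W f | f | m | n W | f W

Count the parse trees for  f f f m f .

4

Parse trees for f f f m f:
  [W [W f [W f [W f [W m]]]] f]
  [W f [W [W f [W f [W m]]] f]]
  [W f [W f [W [W f [W m]] f]]]
  [W f [W f [W f [W [W m] f]]]]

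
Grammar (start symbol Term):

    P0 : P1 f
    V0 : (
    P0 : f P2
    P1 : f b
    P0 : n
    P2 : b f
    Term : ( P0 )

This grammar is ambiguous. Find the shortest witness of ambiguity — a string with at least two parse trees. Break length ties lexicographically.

length 3: no string has ≥2 trees
length 5: ( f b f ) has 2 parse trees

Two derivations of ( f b f ):
  Term ⇒ ( P0 ) ⇒ ( P1 f ) ⇒ ( f b f )
  Term ⇒ ( P0 ) ⇒ ( f P2 ) ⇒ ( f b f )

( f b f )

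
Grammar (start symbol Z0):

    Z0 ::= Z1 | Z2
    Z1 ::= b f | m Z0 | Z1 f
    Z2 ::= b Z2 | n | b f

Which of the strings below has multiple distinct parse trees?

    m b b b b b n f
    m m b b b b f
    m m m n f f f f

m b b b b b n f: 1 tree
m m b b b b f: 1 tree
m m m n f f f f: 15 trees

m m m n f f f f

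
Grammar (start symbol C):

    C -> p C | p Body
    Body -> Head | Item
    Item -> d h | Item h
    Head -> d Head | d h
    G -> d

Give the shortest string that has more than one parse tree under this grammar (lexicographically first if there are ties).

length 3: p d h has 2 parse trees

Two derivations of p d h:
  C ⇒ p Body ⇒ p Head ⇒ p d h
  C ⇒ p Body ⇒ p Item ⇒ p d h

p d h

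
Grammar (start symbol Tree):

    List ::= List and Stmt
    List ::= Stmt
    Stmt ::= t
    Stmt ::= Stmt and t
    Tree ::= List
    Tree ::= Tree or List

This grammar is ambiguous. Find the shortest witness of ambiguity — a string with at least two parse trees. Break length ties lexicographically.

length 1: no string has ≥2 trees
length 3: t and t has 2 parse trees

Two derivations of t and t:
  Tree ⇒ List ⇒ List and Stmt ⇒ Stmt and Stmt ⇒ t and Stmt ⇒ t and t
  Tree ⇒ List ⇒ Stmt ⇒ Stmt and t ⇒ t and t

t and t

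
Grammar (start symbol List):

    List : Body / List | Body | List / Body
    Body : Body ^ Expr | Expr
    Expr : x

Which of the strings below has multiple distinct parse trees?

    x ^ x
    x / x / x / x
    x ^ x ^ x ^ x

x ^ x: 1 tree
x / x / x / x: 8 trees
x ^ x ^ x ^ x: 1 tree

x / x / x / x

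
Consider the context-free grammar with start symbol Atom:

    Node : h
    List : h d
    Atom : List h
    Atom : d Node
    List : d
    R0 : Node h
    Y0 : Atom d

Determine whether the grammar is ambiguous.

Witness: d h

Derivation 1: Atom ⇒ List h ⇒ d h
Derivation 2: Atom ⇒ d Node ⇒ d h

Two distinct leftmost derivations for the same string.

Ambiguous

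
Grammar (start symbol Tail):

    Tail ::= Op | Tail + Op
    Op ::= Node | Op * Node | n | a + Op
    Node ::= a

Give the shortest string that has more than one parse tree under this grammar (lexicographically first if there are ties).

length 1: no string has ≥2 trees
length 3: a + a has 2 parse trees

Two derivations of a + a:
  Tail ⇒ Op ⇒ a + Op ⇒ a + Node ⇒ a + a
  Tail ⇒ Tail + Op ⇒ Op + Op ⇒ Node + Op ⇒ a + Op ⇒ a + Node ⇒ a + a

a + a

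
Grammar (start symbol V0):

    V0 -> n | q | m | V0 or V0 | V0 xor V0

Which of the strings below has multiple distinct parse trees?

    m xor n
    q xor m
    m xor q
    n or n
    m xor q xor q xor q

m xor n: 1 tree
q xor m: 1 tree
m xor q: 1 tree
n or n: 1 tree
m xor q xor q xor q: 5 trees

m xor q xor q xor q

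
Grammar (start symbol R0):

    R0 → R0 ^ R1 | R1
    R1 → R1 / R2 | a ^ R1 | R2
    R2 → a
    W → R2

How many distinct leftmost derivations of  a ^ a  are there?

2

Parse trees for a ^ a:
  [R0 [R0 [R1 [R2 a]]] ^ [R1 [R2 a]]]
  [R0 [R1 a ^ [R1 [R2 a]]]]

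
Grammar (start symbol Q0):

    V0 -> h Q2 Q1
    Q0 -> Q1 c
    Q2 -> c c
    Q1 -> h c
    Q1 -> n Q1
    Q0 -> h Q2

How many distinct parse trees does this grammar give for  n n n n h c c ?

1

Parse trees for n n n n h c c:
  [Q0 [Q1 n [Q1 n [Q1 n [Q1 n [Q1 h c]]]]] c]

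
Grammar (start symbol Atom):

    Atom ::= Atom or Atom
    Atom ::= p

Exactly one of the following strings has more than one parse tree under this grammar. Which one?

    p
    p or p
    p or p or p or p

p or p or p or p

p: 1 tree
p or p: 1 tree
p or p or p or p: 5 trees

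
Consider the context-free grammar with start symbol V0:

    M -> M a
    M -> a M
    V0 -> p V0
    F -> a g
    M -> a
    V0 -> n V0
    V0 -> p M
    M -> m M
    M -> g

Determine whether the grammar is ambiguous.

Ambiguous

Witness: p a a

Derivation 1: V0 ⇒ p M ⇒ p M a ⇒ p a a
Derivation 2: V0 ⇒ p M ⇒ p a M ⇒ p a a

Two distinct leftmost derivations for the same string.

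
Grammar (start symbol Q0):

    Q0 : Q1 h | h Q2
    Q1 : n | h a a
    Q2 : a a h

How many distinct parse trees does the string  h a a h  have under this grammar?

2

Parse trees for h a a h:
  [Q0 [Q1 h a a] h]
  [Q0 h [Q2 a a h]]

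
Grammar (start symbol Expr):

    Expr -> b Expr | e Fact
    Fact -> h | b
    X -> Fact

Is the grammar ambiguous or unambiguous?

Only Expr, Fact are reachable from Expr; ignoring the rest: The reachable rules are right-linear with at most one rule per (nonterminal, next-terminal) pair. Each input token forces the next rule, so parsing is deterministic.

Unambiguous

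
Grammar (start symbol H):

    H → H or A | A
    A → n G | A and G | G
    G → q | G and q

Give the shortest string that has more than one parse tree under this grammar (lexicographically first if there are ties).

length 1: no string has ≥2 trees
length 2: no string has ≥2 trees
length 3: q and q has 2 parse trees

Two derivations of q and q:
  H ⇒ A ⇒ A and G ⇒ G and G ⇒ q and G ⇒ q and q
  H ⇒ A ⇒ G ⇒ G and q ⇒ q and q

q and q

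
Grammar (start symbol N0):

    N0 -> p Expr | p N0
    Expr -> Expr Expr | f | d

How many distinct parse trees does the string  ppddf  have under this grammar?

Parse trees for ppddf:
  [N0 p [N0 p [Expr [Expr d] [Expr [Expr d] [Expr f]]]]]
  [N0 p [N0 p [Expr [Expr [Expr d] [Expr d]] [Expr f]]]]

2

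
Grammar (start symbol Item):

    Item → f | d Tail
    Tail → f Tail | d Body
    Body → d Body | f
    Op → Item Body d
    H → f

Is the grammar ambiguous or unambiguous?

Unambiguous

(Op, H are unreachable from Item, so their rules don't affect L(Item).) The reachable rules are right-linear with at most one rule per (nonterminal, next-terminal) pair. Each input token forces the next rule, so parsing is deterministic.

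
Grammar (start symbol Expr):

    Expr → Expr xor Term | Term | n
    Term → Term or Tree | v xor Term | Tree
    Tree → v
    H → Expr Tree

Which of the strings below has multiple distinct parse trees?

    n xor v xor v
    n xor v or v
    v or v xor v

n xor v xor v: 2 trees
n xor v or v: 1 tree
v or v xor v: 1 tree

n xor v xor v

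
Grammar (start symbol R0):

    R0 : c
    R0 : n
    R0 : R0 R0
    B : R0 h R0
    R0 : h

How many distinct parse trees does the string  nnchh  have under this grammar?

14

Parse trees for nnchh (showing first 6 of 14):
  [R0 [R0 n] [R0 [R0 n] [R0 [R0 c] [R0 [R0 h] [R0 h]]]]]
  [R0 [R0 n] [R0 [R0 n] [R0 [R0 [R0 c] [R0 h]] [R0 h]]]]
  [R0 [R0 n] [R0 [R0 [R0 n] [R0 c]] [R0 [R0 h] [R0 h]]]]
  [R0 [R0 n] [R0 [R0 [R0 n] [R0 [R0 c] [R0 h]]] [R0 h]]]
  [R0 [R0 n] [R0 [R0 [R0 [R0 n] [R0 c]] [R0 h]] [R0 h]]]
  [R0 [R0 [R0 n] [R0 n]] [R0 [R0 c] [R0 [R0 h] [R0 h]]]]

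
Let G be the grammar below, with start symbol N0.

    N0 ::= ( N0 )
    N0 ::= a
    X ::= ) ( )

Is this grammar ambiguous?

(X is unreachable from N0, so its rules don't affect L(N0).) Each string is a nest of matched brackets around a single atom. An opening bracket forces the recursive rule; an atom forces the base rule.

Unambiguous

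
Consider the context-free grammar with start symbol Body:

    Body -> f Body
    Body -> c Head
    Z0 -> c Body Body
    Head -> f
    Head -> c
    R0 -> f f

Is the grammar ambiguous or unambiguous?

(R0, Z0 are unreachable from Body, so their rules don't affect L(Body).) Restricted to the reachable nonterminals, every rule has the form A → t or A → t B, and no two rules for the same A share a first terminal. The grammar encodes a DFA — one run per string.

Unambiguous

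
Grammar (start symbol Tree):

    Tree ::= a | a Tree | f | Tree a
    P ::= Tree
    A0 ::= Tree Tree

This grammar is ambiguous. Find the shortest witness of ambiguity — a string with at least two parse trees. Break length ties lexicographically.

length 1: no string has ≥2 trees
length 2: a a has 2 parse trees

Two derivations of a a:
  Tree ⇒ a Tree ⇒ a a
  Tree ⇒ Tree a ⇒ a a

a a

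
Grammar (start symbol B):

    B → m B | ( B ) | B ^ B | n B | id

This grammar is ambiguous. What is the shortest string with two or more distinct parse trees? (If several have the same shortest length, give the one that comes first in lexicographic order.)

m id ^ id

length 1: no string has ≥2 trees
length 2: no string has ≥2 trees
length 3: no string has ≥2 trees
length 4: m id ^ id has 2 parse trees

Two derivations of m id ^ id:
  B ⇒ m B ⇒ m B ^ B ⇒ m id ^ B ⇒ m id ^ id
  B ⇒ B ^ B ⇒ m B ^ B ⇒ m id ^ B ⇒ m id ^ id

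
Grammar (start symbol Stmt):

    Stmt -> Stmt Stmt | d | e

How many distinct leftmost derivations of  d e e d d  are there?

14

Parse trees for d e e d d (showing first 6 of 14):
  [Stmt [Stmt d] [Stmt [Stmt e] [Stmt [Stmt e] [Stmt [Stmt d] [Stmt d]]]]]
  [Stmt [Stmt d] [Stmt [Stmt e] [Stmt [Stmt [Stmt e] [Stmt d]] [Stmt d]]]]
  [Stmt [Stmt d] [Stmt [Stmt [Stmt e] [Stmt e]] [Stmt [Stmt d] [Stmt d]]]]
  [Stmt [Stmt d] [Stmt [Stmt [Stmt e] [Stmt [Stmt e] [Stmt d]]] [Stmt d]]]
  [Stmt [Stmt d] [Stmt [Stmt [Stmt [Stmt e] [Stmt e]] [Stmt d]] [Stmt d]]]
  [Stmt [Stmt [Stmt d] [Stmt e]] [Stmt [Stmt e] [Stmt [Stmt d] [Stmt d]]]]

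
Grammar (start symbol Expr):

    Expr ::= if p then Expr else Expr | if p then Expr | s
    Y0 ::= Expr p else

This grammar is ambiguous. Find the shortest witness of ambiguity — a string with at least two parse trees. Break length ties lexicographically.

length 1: no string has ≥2 trees
length 4: no string has ≥2 trees
length 6: no string has ≥2 trees
length 7: no string has ≥2 trees
length 9: if p then if p then s else s has 2 parse trees

Two derivations of if p then if p then s else s:
  Expr ⇒ if p then Expr else Expr ⇒ if p then if p then Expr else Expr ⇒ if p then if p then s else Expr ⇒ if p then if p then s else s
  Expr ⇒ if p then Expr ⇒ if p then if p then Expr else Expr ⇒ if p then if p then s else Expr ⇒ if p then if p then s else s

if p then if p then s else s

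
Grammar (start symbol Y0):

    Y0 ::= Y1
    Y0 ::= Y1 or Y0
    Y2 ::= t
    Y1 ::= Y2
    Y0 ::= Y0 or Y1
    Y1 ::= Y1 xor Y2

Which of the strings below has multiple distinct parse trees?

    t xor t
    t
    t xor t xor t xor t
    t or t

t or t

t xor t: 1 tree
t: 1 tree
t xor t xor t xor t: 1 tree
t or t: 2 trees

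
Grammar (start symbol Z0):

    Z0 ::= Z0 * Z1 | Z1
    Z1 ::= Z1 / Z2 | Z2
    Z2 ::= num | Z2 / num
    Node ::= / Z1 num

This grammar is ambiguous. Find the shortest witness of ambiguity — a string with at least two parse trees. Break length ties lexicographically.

length 1: no string has ≥2 trees
length 3: num / num has 2 parse trees

Two derivations of num / num:
  Z0 ⇒ Z1 ⇒ Z1 / Z2 ⇒ Z2 / Z2 ⇒ num / Z2 ⇒ num / num
  Z0 ⇒ Z1 ⇒ Z2 ⇒ Z2 / num ⇒ num / num

num / num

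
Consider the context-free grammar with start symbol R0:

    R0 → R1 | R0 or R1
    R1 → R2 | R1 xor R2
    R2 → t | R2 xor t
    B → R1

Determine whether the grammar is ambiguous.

Ambiguous

Witness: t xor t

Derivation 1: R0 ⇒ R1 ⇒ R2 ⇒ R2 xor t ⇒ t xor t
Derivation 2: R0 ⇒ R1 ⇒ R1 xor R2 ⇒ R2 xor R2 ⇒ t xor R2 ⇒ t xor t

Two distinct leftmost derivations for the same string.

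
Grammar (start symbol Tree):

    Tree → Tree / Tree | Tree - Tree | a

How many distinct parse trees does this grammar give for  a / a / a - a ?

5

Parse trees for a / a / a - a:
  [Tree [Tree a] / [Tree [Tree a] / [Tree [Tree a] - [Tree a]]]]
  [Tree [Tree a] / [Tree [Tree [Tree a] / [Tree a]] - [Tree a]]]
  [Tree [Tree [Tree a] / [Tree a]] / [Tree [Tree a] - [Tree a]]]
  [Tree [Tree [Tree a] / [Tree [Tree a] / [Tree a]]] - [Tree a]]
  [Tree [Tree [Tree [Tree a] / [Tree a]] / [Tree a]] - [Tree a]]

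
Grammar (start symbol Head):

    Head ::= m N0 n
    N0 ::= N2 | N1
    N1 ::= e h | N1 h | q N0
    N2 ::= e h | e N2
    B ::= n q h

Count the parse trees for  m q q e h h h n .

Parse trees for m q q e h h h n (showing first 6 of 9):
  [Head m [N0 [N1 [N1 [N1 q [N0 [N1 q [N0 [N2 e h]]]]] h] h]] n]
  [Head m [N0 [N1 [N1 [N1 q [N0 [N1 q [N0 [N1 e h]]]]] h] h]] n]
  [Head m [N0 [N1 [N1 q [N0 [N1 [N1 q [N0 [N2 e h]]] h]]] h]] n]
  [Head m [N0 [N1 [N1 q [N0 [N1 [N1 q [N0 [N1 e h]]] h]]] h]] n]
  [Head m [N0 [N1 [N1 q [N0 [N1 q [N0 [N1 [N1 e h] h]]]]] h]] n]
  [Head m [N0 [N1 q [N0 [N1 [N1 [N1 q [N0 [N2 e h]]] h] h]]]] n]

9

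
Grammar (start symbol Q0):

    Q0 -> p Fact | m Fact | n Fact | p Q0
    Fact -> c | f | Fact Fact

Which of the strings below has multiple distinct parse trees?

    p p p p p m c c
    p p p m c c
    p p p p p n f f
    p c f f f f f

p c f f f f f

p p p p p m c c: 1 tree
p p p m c c: 1 tree
p p p p p n f f: 1 tree
p c f f f f f: 42 trees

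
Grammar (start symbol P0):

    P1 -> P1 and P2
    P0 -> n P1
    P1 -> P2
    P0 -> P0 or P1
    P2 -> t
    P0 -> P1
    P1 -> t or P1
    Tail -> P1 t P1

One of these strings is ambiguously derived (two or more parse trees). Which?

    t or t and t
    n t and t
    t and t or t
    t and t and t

t or t and t

t or t and t: 3 trees
n t and t: 1 tree
t and t or t: 1 tree
t and t and t: 1 tree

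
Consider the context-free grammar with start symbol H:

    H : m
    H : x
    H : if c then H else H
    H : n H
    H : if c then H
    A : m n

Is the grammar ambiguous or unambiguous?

Ambiguous

Witness: if c then if c then m else m

Derivation 1: H ⇒ if c then H else H ⇒ if c then if c then H else H ⇒ if c then if c then m else H ⇒ if c then if c then m else m
Derivation 2: H ⇒ if c then H ⇒ if c then if c then H else H ⇒ if c then if c then m else H ⇒ if c then if c then m else m

Two distinct leftmost derivations for the same string.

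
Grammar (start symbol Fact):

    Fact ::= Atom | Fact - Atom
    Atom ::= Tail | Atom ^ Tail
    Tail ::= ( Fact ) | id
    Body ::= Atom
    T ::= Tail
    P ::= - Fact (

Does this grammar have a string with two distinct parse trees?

Unambiguous

(Body, T, P are unreachable from Fact, so their rules don't affect L(Fact).) The grammar is stratified — Fact handles '-' (left-recursive), Atom handles '^', Tail atoms. Each operator has a fixed associativity and precedence level, so every string has one parse.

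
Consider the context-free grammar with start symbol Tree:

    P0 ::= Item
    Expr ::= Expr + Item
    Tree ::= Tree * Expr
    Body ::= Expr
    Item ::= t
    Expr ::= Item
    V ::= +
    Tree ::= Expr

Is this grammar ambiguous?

Only Tree, Expr, Item are reachable from Tree; ignoring the rest: Tree → Tree * Expr | Expr  ;  Expr → Expr + Item | Item  — a left-associative chain with Item at the bottom. Each string factors uniquely by precedence.

Unambiguous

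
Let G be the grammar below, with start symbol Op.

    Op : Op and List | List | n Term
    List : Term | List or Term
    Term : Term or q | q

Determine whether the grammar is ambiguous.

Ambiguous

Witness: q or q

Derivation 1: Op ⇒ List ⇒ Term ⇒ Term or q ⇒ q or q
Derivation 2: Op ⇒ List ⇒ List or Term ⇒ Term or Term ⇒ q or Term ⇒ q or q

Two distinct leftmost derivations for the same string.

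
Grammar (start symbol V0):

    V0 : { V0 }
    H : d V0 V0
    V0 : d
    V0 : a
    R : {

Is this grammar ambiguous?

Only V0 is reachable from V0; ignoring the rest: L(V0) is { openⁿ atom closeⁿ : n ≥ 0 }. The bracket depth fixes n, and the derivation is forced at every step.

Unambiguous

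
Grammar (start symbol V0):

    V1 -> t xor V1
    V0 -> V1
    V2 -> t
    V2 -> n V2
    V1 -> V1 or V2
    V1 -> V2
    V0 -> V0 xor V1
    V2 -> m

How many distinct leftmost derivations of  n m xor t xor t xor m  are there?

Parse trees for n m xor t xor t xor m:
  [V0 [V0 [V1 [V2 n [V2 m]]]] xor [V1 t xor [V1 t xor [V1 [V2 m]]]]]
  [V0 [V0 [V0 [V1 [V2 n [V2 m]]]] xor [V1 [V2 t]]] xor [V1 t xor [V1 [V2 m]]]]
  [V0 [V0 [V0 [V1 [V2 n [V2 m]]]] xor [V1 t xor [V1 [V2 t]]]] xor [V1 [V2 m]]]
  [V0 [V0 [V0 [V0 [V1 [V2 n [V2 m]]]] xor [V1 [V2 t]]] xor [V1 [V2 t]]] xor [V1 [V2 m]]]

4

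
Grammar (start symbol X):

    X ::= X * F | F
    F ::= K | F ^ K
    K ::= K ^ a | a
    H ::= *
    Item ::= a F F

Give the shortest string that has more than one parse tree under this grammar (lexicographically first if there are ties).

a ^ a

length 1: no string has ≥2 trees
length 3: a ^ a has 2 parse trees

Two derivations of a ^ a:
  X ⇒ F ⇒ K ⇒ K ^ a ⇒ a ^ a
  X ⇒ F ⇒ F ^ K ⇒ K ^ K ⇒ a ^ K ⇒ a ^ a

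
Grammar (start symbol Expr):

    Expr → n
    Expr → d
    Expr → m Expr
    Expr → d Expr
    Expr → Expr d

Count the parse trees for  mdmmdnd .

Parse trees for mdmmdnd:
  [Expr m [Expr d [Expr m [Expr m [Expr d [Expr [Expr n] d]]]]]]
  [Expr m [Expr d [Expr m [Expr m [Expr [Expr d [Expr n]] d]]]]]
  [Expr m [Expr d [Expr m [Expr [Expr m [Expr d [Expr n]]] d]]]]
  [Expr m [Expr d [Expr [Expr m [Expr m [Expr d [Expr n]]]] d]]]
  [Expr m [Expr [Expr d [Expr m [Expr m [Expr d [Expr n]]]]] d]]
  [Expr [Expr m [Expr d [Expr m [Expr m [Expr d [Expr n]]]]]] d]

6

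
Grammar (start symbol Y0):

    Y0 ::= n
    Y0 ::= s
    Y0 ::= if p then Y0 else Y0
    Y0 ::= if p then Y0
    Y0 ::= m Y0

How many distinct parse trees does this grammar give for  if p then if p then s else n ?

Parse trees for if p then if p then s else n:
  [Y0 if p then [Y0 if p then [Y0 s]] else [Y0 n]]
  [Y0 if p then [Y0 if p then [Y0 s] else [Y0 n]]]

2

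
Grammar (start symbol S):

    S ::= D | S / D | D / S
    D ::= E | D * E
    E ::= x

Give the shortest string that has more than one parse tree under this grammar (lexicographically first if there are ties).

length 1: no string has ≥2 trees
length 3: x / x has 2 parse trees

Two derivations of x / x:
  S ⇒ S / D ⇒ D / D ⇒ E / D ⇒ x / D ⇒ x / E ⇒ x / x
  S ⇒ D / S ⇒ E / S ⇒ x / S ⇒ x / D ⇒ x / E ⇒ x / x

x / x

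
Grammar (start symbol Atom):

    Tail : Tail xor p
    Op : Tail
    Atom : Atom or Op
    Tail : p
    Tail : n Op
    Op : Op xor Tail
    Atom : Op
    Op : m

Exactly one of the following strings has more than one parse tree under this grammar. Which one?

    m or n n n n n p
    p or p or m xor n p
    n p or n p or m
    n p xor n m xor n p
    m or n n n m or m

m or n n n n n p: 1 tree
p or p or m xor n p: 1 tree
n p or n p or m: 1 tree
n p xor n m xor n p: 5 trees
m or n n n m or m: 1 tree

n p xor n m xor n p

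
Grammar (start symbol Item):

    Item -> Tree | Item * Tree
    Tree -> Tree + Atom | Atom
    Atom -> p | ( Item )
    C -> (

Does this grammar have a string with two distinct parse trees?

Only Item, Tree, Atom are reachable from Item; ignoring the rest: The grammar is stratified — Item handles '*' (left-recursive), Tree handles '+', Atom atoms. Each operator has a fixed associativity and precedence level, so every string has one parse.

Unambiguous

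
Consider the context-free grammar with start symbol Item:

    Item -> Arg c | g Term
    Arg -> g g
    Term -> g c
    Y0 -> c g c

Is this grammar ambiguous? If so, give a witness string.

Ambiguous

Witness: g g c

Derivation 1: Item ⇒ Arg c ⇒ g g c
Derivation 2: Item ⇒ g Term ⇒ g g c

Two distinct leftmost derivations for the same string.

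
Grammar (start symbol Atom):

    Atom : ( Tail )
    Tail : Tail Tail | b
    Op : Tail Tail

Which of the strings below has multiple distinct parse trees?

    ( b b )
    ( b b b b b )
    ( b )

( b b ): 1 tree
( b b b b b ): 14 trees
( b ): 1 tree

( b b b b b )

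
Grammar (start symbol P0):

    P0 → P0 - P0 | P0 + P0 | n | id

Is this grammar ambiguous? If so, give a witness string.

Witness: id + id + id

Derivation 1: P0 ⇒ P0 + P0 ⇒ P0 + P0 + P0 ⇒ id + P0 + P0 ⇒ id + id + P0 ⇒ id + id + id
Derivation 2: P0 ⇒ P0 + P0 ⇒ id + P0 ⇒ id + P0 + P0 ⇒ id + id + P0 ⇒ id + id + id

Two distinct leftmost derivations for the same string.

Ambiguous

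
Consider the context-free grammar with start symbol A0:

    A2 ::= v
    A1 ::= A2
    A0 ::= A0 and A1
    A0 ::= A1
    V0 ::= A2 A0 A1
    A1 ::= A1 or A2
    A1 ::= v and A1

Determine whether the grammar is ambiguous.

Witness: v and v

Derivation 1: A0 ⇒ A0 and A1 ⇒ A1 and A1 ⇒ A2 and A1 ⇒ v and A1 ⇒ v and A2 ⇒ v and v
Derivation 2: A0 ⇒ A1 ⇒ v and A1 ⇒ v and A2 ⇒ v and v

Two distinct leftmost derivations for the same string.

Ambiguous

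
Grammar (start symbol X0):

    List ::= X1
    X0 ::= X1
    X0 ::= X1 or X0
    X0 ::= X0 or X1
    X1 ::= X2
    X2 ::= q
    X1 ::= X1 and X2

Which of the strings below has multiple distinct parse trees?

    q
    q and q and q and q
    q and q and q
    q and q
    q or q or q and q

q: 1 tree
q and q and q and q: 1 tree
q and q and q: 1 tree
q and q: 1 tree
q or q or q and q: 4 trees

q or q or q and q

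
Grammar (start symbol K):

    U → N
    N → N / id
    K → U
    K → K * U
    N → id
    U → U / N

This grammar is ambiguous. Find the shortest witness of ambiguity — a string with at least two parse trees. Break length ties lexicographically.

id / id

length 1: no string has ≥2 trees
length 3: id / id has 2 parse trees

Two derivations of id / id:
  K ⇒ U ⇒ N ⇒ N / id ⇒ id / id
  K ⇒ U ⇒ U / N ⇒ N / N ⇒ id / N ⇒ id / id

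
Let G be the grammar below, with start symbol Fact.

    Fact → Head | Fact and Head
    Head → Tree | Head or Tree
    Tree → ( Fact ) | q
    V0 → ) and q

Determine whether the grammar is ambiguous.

Unambiguous

Only Fact, Head, Tree are reachable from Fact; ignoring the rest: This is a standard precedence ladder (Fact over Head over Tree), with each level left-recursive on its own operator ('and' at Fact, 'or' at Head). That structure is LR(1), hence unambiguous.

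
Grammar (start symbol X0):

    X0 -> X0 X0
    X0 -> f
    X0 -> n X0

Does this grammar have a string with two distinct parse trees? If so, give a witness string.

Ambiguous

Witness: f f f

Derivation 1: X0 ⇒ X0 X0 ⇒ X0 X0 X0 ⇒ f X0 X0 ⇒ f f X0 ⇒ f f f
Derivation 2: X0 ⇒ X0 X0 ⇒ f X0 ⇒ f X0 X0 ⇒ f f X0 ⇒ f f f

Two distinct leftmost derivations for the same string.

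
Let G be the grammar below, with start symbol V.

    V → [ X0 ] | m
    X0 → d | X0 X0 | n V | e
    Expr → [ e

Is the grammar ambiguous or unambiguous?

Ambiguous

Witness: [ d d d ]

Derivation 1: V ⇒ [ X0 ] ⇒ [ X0 X0 ] ⇒ [ d X0 ] ⇒ [ d X0 X0 ] ⇒ [ d d X0 ] ⇒ [ d d d ]
Derivation 2: V ⇒ [ X0 ] ⇒ [ X0 X0 ] ⇒ [ X0 X0 X0 ] ⇒ [ d X0 X0 ] ⇒ [ d d X0 ] ⇒ [ d d d ]

Two distinct leftmost derivations for the same string.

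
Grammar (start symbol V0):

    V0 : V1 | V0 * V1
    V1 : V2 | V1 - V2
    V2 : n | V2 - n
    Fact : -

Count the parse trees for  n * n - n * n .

Parse trees for n * n - n * n:
  [V0 [V0 [V0 [V1 [V2 n]]] * [V1 [V2 [V2 n] - n]]] * [V1 [V2 n]]]
  [V0 [V0 [V0 [V1 [V2 n]]] * [V1 [V1 [V2 n]] - [V2 n]]] * [V1 [V2 n]]]

2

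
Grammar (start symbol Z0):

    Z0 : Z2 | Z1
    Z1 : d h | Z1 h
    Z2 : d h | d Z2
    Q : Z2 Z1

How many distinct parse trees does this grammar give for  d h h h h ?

Parse trees for d h h h h:
  [Z0 [Z1 [Z1 [Z1 [Z1 d h] h] h] h]]

1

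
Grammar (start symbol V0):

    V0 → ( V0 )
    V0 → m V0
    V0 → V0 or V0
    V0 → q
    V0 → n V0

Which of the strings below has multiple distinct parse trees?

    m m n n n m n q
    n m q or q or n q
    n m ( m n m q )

m m n n n m n q: 1 tree
n m q or q or n q: 9 trees
n m ( m n m q ): 1 tree

n m q or q or n q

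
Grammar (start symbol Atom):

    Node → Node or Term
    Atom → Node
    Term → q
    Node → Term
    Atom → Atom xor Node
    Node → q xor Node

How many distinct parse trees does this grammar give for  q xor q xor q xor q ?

8

Parse trees for q xor q xor q xor q:
  [Atom [Node q xor [Node q xor [Node q xor [Node [Term q]]]]]]
  [Atom [Atom [Node [Term q]]] xor [Node q xor [Node q xor [Node [Term q]]]]]
  [Atom [Atom [Node q xor [Node [Term q]]]] xor [Node q xor [Node [Term q]]]]
  [Atom [Atom [Atom [Node [Term q]]] xor [Node [Term q]]] xor [Node q xor [Node [Term q]]]]
  [Atom [Atom [Node q xor [Node q xor [Node [Term q]]]]] xor [Node [Term q]]]
  [Atom [Atom [Atom [Node [Term q]]] xor [Node q xor [Node [Term q]]]] xor [Node [Term q]]]
  [Atom [Atom [Atom [Node q xor [Node [Term q]]]] xor [Node [Term q]]] xor [Node [Term q]]]
  [Atom [Atom [Atom [Atom [Node [Term q]]] xor [Node [Term q]]] xor [Node [Term q]]] xor [Node [Term q]]]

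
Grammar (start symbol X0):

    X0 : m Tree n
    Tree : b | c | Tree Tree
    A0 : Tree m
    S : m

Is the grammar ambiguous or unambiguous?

Ambiguous

Witness: m b b b n

Derivation 1: X0 ⇒ m Tree n ⇒ m Tree Tree n ⇒ m b Tree n ⇒ m b Tree Tree n ⇒ m b b Tree n ⇒ m b b b n
Derivation 2: X0 ⇒ m Tree n ⇒ m Tree Tree n ⇒ m Tree Tree Tree n ⇒ m b Tree Tree n ⇒ m b b Tree n ⇒ m b b b n

Two distinct leftmost derivations for the same string.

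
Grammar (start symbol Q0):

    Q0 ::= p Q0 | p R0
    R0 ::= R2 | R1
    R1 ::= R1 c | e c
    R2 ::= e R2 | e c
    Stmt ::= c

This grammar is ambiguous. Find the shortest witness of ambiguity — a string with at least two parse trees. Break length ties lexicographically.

p e c

length 3: p e c has 2 parse trees

Two derivations of p e c:
  Q0 ⇒ p R0 ⇒ p R2 ⇒ p e c
  Q0 ⇒ p R0 ⇒ p R1 ⇒ p e c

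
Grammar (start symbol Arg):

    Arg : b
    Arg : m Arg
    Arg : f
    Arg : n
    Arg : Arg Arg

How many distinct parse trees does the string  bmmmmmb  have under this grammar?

Parse trees for bmmmmmb:
  [Arg [Arg b] [Arg m [Arg m [Arg m [Arg m [Arg m [Arg b]]]]]]]

1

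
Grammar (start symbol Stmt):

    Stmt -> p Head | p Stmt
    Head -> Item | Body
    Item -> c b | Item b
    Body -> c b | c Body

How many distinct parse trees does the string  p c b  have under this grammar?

2

Parse trees for p c b:
  [Stmt p [Head [Item c b]]]
  [Stmt p [Head [Body c b]]]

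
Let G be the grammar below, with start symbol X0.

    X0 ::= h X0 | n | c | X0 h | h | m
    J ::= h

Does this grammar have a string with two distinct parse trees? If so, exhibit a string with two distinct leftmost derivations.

Witness: h h

Derivation 1: X0 ⇒ h X0 ⇒ h h
Derivation 2: X0 ⇒ X0 h ⇒ h h

Two distinct leftmost derivations for the same string.

Ambiguous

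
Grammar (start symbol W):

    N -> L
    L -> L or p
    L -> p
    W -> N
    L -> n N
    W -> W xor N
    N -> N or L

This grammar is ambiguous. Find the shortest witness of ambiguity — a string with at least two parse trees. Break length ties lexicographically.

length 1: no string has ≥2 trees
length 2: no string has ≥2 trees
length 3: p or p has 2 parse trees

Two derivations of p or p:
  W ⇒ N ⇒ L ⇒ L or p ⇒ p or p
  W ⇒ N ⇒ N or L ⇒ L or L ⇒ p or L ⇒ p or p

p or p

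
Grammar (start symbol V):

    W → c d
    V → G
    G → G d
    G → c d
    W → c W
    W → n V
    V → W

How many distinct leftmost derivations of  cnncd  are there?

2

Parse trees for cnncd:
  [V [W c [W n [V [W n [V [G c d]]]]]]]
  [V [W c [W n [V [W n [V [W c d]]]]]]]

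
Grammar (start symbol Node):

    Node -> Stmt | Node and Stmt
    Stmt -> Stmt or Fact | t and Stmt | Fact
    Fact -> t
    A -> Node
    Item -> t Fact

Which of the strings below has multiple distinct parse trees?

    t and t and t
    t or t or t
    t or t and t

t and t and t: 4 trees
t or t or t: 1 tree
t or t and t: 1 tree

t and t and t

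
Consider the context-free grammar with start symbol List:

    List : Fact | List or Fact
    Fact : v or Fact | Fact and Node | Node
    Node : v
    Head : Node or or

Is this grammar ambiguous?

Witness: v or v

Derivation 1: List ⇒ Fact ⇒ v or Fact ⇒ v or Node ⇒ v or v
Derivation 2: List ⇒ List or Fact ⇒ Fact or Fact ⇒ Node or Fact ⇒ v or Fact ⇒ v or Node ⇒ v or v

Two distinct leftmost derivations for the same string.

Ambiguous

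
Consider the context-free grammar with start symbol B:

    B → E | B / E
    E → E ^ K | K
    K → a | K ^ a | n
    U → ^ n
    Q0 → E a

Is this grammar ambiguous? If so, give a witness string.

Witness: a ^ a

Derivation 1: B ⇒ E ⇒ E ^ K ⇒ K ^ K ⇒ a ^ K ⇒ a ^ a
Derivation 2: B ⇒ E ⇒ K ⇒ K ^ a ⇒ a ^ a

Two distinct leftmost derivations for the same string.

Ambiguous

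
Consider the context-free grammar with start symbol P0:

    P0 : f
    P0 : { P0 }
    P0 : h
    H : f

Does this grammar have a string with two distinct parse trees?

Unambiguous

(H is unreachable from P0, so its rules don't affect L(P0).) L(P0) is { openⁿ atom closeⁿ : n ≥ 0 }. The bracket depth fixes n, and the derivation is forced at every step.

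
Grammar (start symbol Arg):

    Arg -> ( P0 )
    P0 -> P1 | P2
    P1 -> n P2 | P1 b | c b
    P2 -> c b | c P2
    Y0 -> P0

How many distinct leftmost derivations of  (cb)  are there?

2

Parse trees for (cb):
  [Arg ( [P0 [P1 c b]] )]
  [Arg ( [P0 [P2 c b]] )]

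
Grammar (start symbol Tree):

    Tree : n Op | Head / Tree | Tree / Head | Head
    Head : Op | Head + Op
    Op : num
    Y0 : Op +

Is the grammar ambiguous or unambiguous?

Witness: num / num

Derivation 1: Tree ⇒ Head / Tree ⇒ Op / Tree ⇒ num / Tree ⇒ num / Head ⇒ num / Op ⇒ num / num
Derivation 2: Tree ⇒ Tree / Head ⇒ Head / Head ⇒ Op / Head ⇒ num / Head ⇒ num / Op ⇒ num / num

Two distinct leftmost derivations for the same string.

Ambiguous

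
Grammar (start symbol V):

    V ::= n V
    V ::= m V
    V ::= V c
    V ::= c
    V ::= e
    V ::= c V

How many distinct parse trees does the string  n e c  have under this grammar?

2

Parse trees for n e c:
  [V n [V [V e] c]]
  [V [V n [V e]] c]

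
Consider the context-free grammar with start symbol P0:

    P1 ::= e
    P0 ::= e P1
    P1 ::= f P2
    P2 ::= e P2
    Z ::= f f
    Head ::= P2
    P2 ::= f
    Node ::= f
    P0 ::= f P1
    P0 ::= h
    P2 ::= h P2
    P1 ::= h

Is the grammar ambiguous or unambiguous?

(Z, Head, Node are unreachable from P0, so their rules don't affect L(P0).) Each reachable nonterminal has at most one production per leading terminal, and all productions are right-linear; the derivation is determined token-by-token.

Unambiguous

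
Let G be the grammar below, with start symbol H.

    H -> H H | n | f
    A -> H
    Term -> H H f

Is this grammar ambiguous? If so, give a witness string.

Ambiguous

Witness: f f f

Derivation 1: H ⇒ H H ⇒ H H H ⇒ f H H ⇒ f f H ⇒ f f f
Derivation 2: H ⇒ H H ⇒ f H ⇒ f H H ⇒ f f H ⇒ f f f

Two distinct leftmost derivations for the same string.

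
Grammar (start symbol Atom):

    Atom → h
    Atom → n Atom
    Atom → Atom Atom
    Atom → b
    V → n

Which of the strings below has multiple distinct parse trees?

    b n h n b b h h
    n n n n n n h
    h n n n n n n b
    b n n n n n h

b n h n b b h h

b n h n b b h h: 151 trees
n n n n n n h: 1 tree
h n n n n n n b: 1 tree
b n n n n n h: 1 tree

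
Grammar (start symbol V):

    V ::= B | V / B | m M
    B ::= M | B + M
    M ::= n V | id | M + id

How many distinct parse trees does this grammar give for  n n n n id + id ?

Parse trees for n n n n id + id (showing first 6 of 10):
  [V [B [M n [V [B [M n [V [B [M n [V [B [M n [V [B [M [M id] + id]]]]]]]]]]]]]]]
  [V [B [M n [V [B [M n [V [B [M n [V [B [M n [V [B [B [M id]] + [M id]]]]]]]]]]]]]]]
  [V [B [M n [V [B [M n [V [B [M n [V [B [M [M n [V [B [M id]]]] + id]]]]]]]]]]]]
  [V [B [M n [V [B [M n [V [B [M n [V [B [B [M n [V [B [M id]]]]] + [M id]]]]]]]]]]]]
  [V [B [M n [V [B [M n [V [B [M [M n [V [B [M n [V [B [M id]]]]]]] + id]]]]]]]]]
  [V [B [M n [V [B [M n [V [B [B [M n [V [B [M n [V [B [M id]]]]]]]] + [M id]]]]]]]]]

10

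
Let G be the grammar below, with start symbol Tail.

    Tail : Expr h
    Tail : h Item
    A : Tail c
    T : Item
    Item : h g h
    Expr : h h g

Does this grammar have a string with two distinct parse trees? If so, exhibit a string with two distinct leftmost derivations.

Ambiguous

Witness: h h g h

Derivation 1: Tail ⇒ Expr h ⇒ h h g h
Derivation 2: Tail ⇒ h Item ⇒ h h g h

Two distinct leftmost derivations for the same string.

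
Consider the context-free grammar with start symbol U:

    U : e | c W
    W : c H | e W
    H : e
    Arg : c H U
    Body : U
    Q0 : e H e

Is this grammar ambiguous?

Unambiguous

(Arg, Body, Q0 are unreachable from U, so their rules don't affect L(U).) Restricted to the reachable nonterminals, every rule has the form A → t or A → t B, and no two rules for the same A share a first terminal. The grammar encodes a DFA — one run per string.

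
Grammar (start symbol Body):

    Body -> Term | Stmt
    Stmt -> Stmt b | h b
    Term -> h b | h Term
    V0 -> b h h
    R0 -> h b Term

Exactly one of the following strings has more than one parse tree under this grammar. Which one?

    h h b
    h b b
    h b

h b

h h b: 1 tree
h b b: 1 tree
h b: 2 trees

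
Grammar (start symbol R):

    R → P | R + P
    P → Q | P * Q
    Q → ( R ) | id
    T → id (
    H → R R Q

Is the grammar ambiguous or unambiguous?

Only R, P, Q are reachable from R; ignoring the rest: The grammar is stratified — R handles '+' (left-recursive), P handles '*', Q atoms. Each operator has a fixed associativity and precedence level, so every string has one parse.

Unambiguous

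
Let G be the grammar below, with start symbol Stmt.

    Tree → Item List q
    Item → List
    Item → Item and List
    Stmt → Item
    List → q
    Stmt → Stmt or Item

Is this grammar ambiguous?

Unambiguous

Only Stmt, Item, List are reachable from Stmt; ignoring the rest: The grammar is stratified — Stmt handles 'or' (left-recursive), Item handles 'and', List atoms. Each operator has a fixed associativity and precedence level, so every string has one parse.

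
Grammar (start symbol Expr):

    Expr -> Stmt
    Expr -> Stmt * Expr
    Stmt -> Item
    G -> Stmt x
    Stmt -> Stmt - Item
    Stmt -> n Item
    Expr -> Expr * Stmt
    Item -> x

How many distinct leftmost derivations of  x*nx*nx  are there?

4

Parse trees for x*nx*nx:
  [Expr [Stmt [Item x]] * [Expr [Stmt n [Item x]] * [Expr [Stmt n [Item x]]]]]
  [Expr [Stmt [Item x]] * [Expr [Expr [Stmt n [Item x]]] * [Stmt n [Item x]]]]
  [Expr [Expr [Stmt [Item x]] * [Expr [Stmt n [Item x]]]] * [Stmt n [Item x]]]
  [Expr [Expr [Expr [Stmt [Item x]]] * [Stmt n [Item x]]] * [Stmt n [Item x]]]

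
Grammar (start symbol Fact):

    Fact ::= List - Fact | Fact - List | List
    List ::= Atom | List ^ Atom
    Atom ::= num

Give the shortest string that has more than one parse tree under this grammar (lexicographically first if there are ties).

length 1: no string has ≥2 trees
length 3: num - num has 2 parse trees

Two derivations of num - num:
  Fact ⇒ List - Fact ⇒ Atom - Fact ⇒ num - Fact ⇒ num - List ⇒ num - Atom ⇒ num - num
  Fact ⇒ Fact - List ⇒ List - List ⇒ Atom - List ⇒ num - List ⇒ num - Atom ⇒ num - num

num - num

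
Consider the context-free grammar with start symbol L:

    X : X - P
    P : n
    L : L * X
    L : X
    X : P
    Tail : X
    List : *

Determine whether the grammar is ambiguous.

(List, Tail are unreachable from L, so their rules don't affect L(L).) This is a standard precedence ladder (L over X over P), with each level left-recursive on its own operator ('*' at L, '-' at X). That structure is LR(1), hence unambiguous.

Unambiguous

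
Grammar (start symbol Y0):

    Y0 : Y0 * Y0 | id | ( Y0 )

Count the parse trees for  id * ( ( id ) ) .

1

Parse trees for id * ( ( id ) ):
  [Y0 [Y0 id] * [Y0 ( [Y0 ( [Y0 id] )] )]]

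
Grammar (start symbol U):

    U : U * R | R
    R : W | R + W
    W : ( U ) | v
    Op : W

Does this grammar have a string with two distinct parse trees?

Unambiguous

Only U, R, W are reachable from U; ignoring the rest: This is a standard precedence ladder (U over R over W), with each level left-recursive on its own operator ('*' at U, '+' at R). That structure is LR(1), hence unambiguous.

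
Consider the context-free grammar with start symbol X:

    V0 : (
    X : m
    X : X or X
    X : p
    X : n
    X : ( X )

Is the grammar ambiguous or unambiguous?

Witness: m or m or m

Derivation 1: X ⇒ X or X ⇒ m or X ⇒ m or X or X ⇒ m or m or X ⇒ m or m or m
Derivation 2: X ⇒ X or X ⇒ X or X or X ⇒ m or X or X ⇒ m or m or X ⇒ m or m or m

Two distinct leftmost derivations for the same string.

Ambiguous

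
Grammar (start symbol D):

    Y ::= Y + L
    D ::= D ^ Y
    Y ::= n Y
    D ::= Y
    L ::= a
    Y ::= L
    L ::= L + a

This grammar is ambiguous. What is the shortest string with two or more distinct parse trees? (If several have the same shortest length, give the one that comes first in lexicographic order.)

length 1: no string has ≥2 trees
length 2: no string has ≥2 trees
length 3: a + a has 2 parse trees

Two derivations of a + a:
  D ⇒ Y ⇒ Y + L ⇒ L + L ⇒ a + L ⇒ a + a
  D ⇒ Y ⇒ L ⇒ L + a ⇒ a + a

a + a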